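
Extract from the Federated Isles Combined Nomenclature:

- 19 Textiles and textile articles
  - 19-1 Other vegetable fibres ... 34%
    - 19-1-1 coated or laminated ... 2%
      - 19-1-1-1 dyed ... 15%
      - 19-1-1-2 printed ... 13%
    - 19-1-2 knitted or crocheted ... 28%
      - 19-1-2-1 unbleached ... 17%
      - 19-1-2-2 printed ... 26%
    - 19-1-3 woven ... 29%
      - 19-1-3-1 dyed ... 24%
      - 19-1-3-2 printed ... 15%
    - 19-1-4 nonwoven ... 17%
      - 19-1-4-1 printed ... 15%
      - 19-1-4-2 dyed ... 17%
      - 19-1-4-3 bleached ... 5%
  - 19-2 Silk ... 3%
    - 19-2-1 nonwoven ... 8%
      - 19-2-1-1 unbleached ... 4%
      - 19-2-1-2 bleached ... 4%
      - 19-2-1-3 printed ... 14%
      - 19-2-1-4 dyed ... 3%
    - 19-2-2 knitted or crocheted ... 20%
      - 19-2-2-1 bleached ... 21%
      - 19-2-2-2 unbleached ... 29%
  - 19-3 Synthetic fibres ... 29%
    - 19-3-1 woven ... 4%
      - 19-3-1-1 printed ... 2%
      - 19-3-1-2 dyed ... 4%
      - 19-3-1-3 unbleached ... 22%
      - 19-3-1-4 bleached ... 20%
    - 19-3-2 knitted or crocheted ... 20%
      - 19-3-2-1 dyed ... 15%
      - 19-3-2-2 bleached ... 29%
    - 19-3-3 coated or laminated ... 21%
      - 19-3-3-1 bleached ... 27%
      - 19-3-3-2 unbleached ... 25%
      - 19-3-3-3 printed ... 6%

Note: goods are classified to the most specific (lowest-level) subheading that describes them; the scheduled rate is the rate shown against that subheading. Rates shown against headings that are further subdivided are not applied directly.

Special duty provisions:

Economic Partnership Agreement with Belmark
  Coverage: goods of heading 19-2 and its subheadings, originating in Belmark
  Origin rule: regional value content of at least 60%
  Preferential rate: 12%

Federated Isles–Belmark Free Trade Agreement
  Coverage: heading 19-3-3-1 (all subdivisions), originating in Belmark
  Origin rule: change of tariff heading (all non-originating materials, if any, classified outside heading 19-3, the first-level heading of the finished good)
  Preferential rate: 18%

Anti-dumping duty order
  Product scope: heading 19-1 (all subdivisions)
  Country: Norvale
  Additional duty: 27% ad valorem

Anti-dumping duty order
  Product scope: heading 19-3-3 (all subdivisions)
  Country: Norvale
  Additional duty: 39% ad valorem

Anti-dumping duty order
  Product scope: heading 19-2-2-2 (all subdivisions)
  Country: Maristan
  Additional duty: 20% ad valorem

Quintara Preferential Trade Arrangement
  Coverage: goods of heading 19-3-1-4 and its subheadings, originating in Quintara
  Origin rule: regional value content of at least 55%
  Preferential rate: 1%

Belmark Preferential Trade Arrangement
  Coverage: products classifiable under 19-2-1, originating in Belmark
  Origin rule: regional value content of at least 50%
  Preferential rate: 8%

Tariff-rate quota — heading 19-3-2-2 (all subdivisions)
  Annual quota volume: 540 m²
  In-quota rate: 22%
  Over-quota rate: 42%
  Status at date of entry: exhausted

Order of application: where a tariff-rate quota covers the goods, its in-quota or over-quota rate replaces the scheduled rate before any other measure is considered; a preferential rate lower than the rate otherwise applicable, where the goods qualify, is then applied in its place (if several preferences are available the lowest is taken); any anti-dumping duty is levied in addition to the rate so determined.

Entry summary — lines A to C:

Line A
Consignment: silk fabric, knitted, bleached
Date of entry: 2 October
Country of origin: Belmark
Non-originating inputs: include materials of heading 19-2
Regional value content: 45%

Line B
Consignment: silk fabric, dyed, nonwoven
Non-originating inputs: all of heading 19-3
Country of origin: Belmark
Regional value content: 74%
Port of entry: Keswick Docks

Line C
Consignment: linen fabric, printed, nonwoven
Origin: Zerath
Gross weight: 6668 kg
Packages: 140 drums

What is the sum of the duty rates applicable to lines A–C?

Line A: silk → 19-2; knitted → 19-2-2; bleached → 19-2-2-1. Scheduled 21%. Belmark agreement on 19-2: RVC < 60%; Belmark agreement on 19-3-3-1: 19-2-2-1 not covered; Belmark agreement on 19-2-1: 19-2-2-1 not covered. → 21%.
Line B: silk → 19-2; nonwoven → 19-2-1; dyed → 19-2-1-4. Scheduled 3%. Belmark agreement on 19-2: RVC ≥ 60% → 12% available; Belmark agreement on 19-3-3-1: 19-2-1-4 not covered; Belmark agreement on 19-2-1: RVC ≥ 50% → 8% available; preference 8% not lower than 3% → no reduction. → 3%.
Line C: linen → 19-1; nonwoven → 19-1-4; printed → 19-1-4-1. Scheduled 15%. No special measure applies. → 15%.
Sum: 21% + 3% + 15% = 39%.

39%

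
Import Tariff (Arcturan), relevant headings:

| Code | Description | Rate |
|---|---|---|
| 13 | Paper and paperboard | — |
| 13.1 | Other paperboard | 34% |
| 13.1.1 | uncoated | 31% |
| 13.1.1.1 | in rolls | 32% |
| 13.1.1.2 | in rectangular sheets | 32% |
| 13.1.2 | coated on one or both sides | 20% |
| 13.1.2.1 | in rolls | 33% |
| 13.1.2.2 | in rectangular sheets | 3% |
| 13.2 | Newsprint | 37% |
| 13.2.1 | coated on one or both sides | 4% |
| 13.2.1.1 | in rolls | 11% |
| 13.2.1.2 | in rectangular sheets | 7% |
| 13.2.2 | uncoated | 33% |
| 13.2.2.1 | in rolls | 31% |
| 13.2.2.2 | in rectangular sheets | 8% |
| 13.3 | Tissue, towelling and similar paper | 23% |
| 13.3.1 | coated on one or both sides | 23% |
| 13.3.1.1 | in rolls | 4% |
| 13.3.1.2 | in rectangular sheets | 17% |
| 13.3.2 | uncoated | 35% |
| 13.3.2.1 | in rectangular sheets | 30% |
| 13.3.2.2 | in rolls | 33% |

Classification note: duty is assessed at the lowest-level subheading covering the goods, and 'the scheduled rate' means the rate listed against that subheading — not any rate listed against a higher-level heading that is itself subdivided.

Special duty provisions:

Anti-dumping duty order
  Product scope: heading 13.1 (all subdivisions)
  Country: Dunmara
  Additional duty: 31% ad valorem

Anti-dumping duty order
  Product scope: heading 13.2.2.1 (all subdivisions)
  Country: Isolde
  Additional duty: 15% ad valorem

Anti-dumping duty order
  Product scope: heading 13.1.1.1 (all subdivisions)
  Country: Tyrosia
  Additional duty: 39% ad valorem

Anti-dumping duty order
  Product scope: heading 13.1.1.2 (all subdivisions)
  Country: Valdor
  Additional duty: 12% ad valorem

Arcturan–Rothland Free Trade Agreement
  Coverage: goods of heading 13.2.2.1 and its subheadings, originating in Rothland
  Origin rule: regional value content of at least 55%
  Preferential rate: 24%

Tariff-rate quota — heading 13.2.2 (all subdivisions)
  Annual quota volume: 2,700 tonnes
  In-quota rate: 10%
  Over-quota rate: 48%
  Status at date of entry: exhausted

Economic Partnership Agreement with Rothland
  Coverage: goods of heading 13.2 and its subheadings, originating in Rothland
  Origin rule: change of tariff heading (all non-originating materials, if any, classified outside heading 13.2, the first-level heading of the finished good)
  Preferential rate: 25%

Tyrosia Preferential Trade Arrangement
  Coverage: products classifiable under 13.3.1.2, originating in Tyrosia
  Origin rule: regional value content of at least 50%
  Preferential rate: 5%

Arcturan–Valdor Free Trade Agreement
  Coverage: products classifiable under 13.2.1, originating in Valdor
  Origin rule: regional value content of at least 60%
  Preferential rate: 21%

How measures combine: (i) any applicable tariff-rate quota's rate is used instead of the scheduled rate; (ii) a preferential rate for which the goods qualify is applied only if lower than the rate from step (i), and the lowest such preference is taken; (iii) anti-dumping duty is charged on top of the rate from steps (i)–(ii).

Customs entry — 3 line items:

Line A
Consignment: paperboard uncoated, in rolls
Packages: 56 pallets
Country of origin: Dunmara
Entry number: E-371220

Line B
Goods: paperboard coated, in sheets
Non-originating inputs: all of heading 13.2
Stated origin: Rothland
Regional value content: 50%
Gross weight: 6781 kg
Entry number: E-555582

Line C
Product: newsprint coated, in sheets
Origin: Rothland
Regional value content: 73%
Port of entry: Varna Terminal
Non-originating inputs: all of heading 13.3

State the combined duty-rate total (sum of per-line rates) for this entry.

Line A: paperboard → 13.1; uncoated → 13.1.1; in rolls → 13.1.1.1. Scheduled 32%. anti-dumping (Dunmara, 13.1): +31%; total 32% + 31% = 63%. → 63%.
Line B: paperboard → 13.1; coated → 13.1.2; in sheets → 13.1.2.2. Scheduled 3%. Rothland agreement on 13.2.2.1: 13.1.2.2 not covered; Rothland agreement on 13.2: 13.1.2.2 not covered. → 3%.
Line C: newsprint → 13.2; coated → 13.2.1; in sheets → 13.2.1.2. Scheduled 7%. Rothland agreement on 13.2.2.1: 13.2.1.2 not covered; Rothland agreement on 13.2: CTH met → 25% available; preference 25% not lower than 7% → no reduction. → 7%.
Sum: 63% + 3% + 7% = 73%.

73%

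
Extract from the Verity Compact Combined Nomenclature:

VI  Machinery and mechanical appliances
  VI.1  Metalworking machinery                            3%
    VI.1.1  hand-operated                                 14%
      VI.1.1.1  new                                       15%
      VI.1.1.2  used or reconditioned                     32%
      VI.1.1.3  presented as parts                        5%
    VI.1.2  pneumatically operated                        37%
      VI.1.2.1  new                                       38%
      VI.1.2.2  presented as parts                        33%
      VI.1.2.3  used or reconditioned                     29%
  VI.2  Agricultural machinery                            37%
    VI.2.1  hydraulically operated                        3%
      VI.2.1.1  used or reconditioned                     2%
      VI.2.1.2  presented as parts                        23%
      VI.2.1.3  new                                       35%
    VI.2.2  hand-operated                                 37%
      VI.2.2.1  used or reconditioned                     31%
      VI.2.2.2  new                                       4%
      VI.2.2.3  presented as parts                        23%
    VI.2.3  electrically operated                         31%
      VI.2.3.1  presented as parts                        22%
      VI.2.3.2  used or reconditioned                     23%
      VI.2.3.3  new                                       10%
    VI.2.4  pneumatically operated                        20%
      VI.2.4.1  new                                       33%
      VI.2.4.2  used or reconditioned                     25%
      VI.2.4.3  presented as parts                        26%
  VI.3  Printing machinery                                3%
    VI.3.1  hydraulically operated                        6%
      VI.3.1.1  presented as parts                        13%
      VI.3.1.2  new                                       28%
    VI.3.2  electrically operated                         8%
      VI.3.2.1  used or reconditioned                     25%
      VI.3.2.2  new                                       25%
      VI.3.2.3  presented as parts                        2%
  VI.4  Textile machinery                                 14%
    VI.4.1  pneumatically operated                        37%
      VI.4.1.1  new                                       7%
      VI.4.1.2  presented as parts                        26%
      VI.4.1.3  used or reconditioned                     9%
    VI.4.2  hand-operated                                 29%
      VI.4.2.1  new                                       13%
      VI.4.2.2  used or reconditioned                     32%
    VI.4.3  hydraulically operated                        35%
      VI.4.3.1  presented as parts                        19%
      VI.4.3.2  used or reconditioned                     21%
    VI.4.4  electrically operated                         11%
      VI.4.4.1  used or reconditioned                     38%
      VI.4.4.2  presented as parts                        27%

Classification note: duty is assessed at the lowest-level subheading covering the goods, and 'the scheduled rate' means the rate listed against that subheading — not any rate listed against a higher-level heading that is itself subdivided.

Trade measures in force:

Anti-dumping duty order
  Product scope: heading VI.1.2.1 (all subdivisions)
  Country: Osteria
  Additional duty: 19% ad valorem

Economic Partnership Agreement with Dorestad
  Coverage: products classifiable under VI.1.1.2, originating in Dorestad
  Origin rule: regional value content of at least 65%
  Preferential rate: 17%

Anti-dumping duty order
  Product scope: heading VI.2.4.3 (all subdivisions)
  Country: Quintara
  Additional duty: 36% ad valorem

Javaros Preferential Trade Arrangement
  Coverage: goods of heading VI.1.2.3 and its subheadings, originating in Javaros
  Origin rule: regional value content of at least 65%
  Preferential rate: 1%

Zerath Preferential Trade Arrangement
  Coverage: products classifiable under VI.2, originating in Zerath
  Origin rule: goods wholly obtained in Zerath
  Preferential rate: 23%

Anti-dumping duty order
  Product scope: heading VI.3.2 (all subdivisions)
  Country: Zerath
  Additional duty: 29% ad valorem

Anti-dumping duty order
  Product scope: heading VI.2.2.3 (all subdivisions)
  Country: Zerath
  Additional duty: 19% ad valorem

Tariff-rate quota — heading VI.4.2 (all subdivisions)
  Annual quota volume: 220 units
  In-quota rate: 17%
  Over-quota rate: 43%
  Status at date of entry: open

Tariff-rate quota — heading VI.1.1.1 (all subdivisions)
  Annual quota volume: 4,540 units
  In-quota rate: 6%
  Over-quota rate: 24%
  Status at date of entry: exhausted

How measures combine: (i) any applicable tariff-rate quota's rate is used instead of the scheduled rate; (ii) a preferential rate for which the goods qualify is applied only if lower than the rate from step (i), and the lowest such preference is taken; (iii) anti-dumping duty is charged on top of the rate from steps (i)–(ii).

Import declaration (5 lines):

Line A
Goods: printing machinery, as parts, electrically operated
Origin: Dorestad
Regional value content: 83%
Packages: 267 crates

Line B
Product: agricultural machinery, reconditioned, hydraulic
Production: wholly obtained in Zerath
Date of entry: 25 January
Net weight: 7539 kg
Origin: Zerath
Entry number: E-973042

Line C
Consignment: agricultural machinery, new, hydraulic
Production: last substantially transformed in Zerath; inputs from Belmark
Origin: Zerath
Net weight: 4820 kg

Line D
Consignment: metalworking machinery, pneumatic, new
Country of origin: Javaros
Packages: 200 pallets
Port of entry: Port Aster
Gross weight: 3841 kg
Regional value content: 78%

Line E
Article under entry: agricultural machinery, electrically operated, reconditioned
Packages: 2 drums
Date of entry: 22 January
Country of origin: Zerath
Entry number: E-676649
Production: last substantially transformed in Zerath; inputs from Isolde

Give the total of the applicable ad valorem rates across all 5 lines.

Line A: printing → VI.3; electrically operated → VI.3.2; as parts → VI.3.2.3. Scheduled 2%. Dorestad agreement on VI.1.1.2: VI.3.2.3 not covered. → 2%.
Line B: agricultural → VI.2; hydraulic → VI.2.1; reconditioned → VI.2.1.1. Scheduled 2%. Zerath agreement on VI.2: wholly obtained → 23% available; preference 23% not lower than 2% → no reduction. → 2%.
Line C: agricultural → VI.2; hydraulic → VI.2.1; new → VI.2.1.3. Scheduled 35%. Zerath agreement on VI.2: not wholly obtained. → 35%.
Line D: metalworking → VI.1; pneumatic → VI.1.2; new → VI.1.2.1. Scheduled 38%. Javaros agreement on VI.1.2.3: VI.1.2.1 not covered. → 38%.
Line E: agricultural → VI.2; electrically operated → VI.2.3; reconditioned → VI.2.3.2. Scheduled 23%. Zerath agreement on VI.2: not wholly obtained. → 23%.
Sum: 2% + 2% + 35% + 38% + 23% = 100%.

100%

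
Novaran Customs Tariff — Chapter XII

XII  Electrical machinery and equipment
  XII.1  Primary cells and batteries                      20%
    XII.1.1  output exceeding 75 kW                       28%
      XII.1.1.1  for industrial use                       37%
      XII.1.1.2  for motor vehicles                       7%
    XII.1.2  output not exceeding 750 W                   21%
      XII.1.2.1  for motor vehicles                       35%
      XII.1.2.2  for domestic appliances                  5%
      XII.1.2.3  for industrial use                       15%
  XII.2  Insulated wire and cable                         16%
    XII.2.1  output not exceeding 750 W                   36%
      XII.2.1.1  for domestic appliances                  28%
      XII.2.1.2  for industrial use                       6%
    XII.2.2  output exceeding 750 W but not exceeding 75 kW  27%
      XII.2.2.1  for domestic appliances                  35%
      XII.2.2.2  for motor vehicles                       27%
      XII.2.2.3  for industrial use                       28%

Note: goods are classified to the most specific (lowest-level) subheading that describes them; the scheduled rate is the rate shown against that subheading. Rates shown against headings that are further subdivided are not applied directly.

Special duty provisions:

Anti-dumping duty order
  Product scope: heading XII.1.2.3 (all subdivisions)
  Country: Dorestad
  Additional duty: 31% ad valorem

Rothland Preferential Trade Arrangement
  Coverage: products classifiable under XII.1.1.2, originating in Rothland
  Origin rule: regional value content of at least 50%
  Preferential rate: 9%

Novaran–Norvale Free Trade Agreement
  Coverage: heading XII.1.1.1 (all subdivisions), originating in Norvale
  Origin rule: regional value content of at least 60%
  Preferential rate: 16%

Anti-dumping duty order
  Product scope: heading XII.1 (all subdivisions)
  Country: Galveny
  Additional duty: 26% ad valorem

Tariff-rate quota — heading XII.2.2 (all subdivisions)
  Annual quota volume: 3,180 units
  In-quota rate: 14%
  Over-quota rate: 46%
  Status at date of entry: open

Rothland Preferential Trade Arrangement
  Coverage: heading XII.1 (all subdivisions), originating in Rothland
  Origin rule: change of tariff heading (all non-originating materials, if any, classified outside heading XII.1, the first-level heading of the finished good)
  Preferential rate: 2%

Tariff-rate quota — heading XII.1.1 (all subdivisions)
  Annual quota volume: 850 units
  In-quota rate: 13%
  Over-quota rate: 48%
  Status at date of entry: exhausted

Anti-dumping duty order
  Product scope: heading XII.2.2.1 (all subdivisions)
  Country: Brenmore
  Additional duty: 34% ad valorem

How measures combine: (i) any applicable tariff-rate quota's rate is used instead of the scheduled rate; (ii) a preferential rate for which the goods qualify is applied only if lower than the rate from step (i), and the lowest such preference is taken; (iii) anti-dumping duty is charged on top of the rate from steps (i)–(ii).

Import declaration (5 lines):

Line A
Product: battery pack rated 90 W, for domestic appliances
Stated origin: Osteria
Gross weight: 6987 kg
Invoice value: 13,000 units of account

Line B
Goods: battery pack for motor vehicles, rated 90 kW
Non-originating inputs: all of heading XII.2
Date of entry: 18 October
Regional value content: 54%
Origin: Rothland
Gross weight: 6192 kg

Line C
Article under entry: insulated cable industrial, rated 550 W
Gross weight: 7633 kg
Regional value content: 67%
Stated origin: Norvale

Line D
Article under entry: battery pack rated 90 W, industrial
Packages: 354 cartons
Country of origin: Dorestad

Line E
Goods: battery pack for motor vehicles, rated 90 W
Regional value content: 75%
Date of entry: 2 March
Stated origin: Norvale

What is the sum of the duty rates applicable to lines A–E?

94%

Line A: battery pack → XII.1; rated 90 W → XII.1.2; for domestic appliances → XII.1.2.2. Scheduled 5%. No special measure applies. → 5%.
Line B: battery pack → XII.1; rated 90 kW → XII.1.1; for motor vehicles → XII.1.1.2. Scheduled 7%. quota on XII.1.1 exhausted → over-quota 48%; Rothland agreement on XII.1.1.2: RVC ≥ 50% → 9% available; Rothland agreement on XII.1: CTH met → 2% available; preferential 2%. → 2%.
Line C: insulated cable → XII.2; rated 550 W → XII.2.1; industrial → XII.2.1.2. Scheduled 6%. Norvale agreement on XII.1.1.1: XII.2.1.2 not covered. → 6%.
Line D: battery pack → XII.1; rated 90 W → XII.1.2; industrial → XII.1.2.3. Scheduled 15%. anti-dumping (Dorestad, XII.1.2.3): +31%; total 15% + 31% = 46%. → 46%.
Line E: battery pack → XII.1; rated 90 W → XII.1.2; for motor vehicles → XII.1.2.1. Scheduled 35%. Norvale agreement on XII.1.1.1: XII.1.2.1 not covered. → 35%.
Sum: 5% + 2% + 6% + 46% + 35% = 94%.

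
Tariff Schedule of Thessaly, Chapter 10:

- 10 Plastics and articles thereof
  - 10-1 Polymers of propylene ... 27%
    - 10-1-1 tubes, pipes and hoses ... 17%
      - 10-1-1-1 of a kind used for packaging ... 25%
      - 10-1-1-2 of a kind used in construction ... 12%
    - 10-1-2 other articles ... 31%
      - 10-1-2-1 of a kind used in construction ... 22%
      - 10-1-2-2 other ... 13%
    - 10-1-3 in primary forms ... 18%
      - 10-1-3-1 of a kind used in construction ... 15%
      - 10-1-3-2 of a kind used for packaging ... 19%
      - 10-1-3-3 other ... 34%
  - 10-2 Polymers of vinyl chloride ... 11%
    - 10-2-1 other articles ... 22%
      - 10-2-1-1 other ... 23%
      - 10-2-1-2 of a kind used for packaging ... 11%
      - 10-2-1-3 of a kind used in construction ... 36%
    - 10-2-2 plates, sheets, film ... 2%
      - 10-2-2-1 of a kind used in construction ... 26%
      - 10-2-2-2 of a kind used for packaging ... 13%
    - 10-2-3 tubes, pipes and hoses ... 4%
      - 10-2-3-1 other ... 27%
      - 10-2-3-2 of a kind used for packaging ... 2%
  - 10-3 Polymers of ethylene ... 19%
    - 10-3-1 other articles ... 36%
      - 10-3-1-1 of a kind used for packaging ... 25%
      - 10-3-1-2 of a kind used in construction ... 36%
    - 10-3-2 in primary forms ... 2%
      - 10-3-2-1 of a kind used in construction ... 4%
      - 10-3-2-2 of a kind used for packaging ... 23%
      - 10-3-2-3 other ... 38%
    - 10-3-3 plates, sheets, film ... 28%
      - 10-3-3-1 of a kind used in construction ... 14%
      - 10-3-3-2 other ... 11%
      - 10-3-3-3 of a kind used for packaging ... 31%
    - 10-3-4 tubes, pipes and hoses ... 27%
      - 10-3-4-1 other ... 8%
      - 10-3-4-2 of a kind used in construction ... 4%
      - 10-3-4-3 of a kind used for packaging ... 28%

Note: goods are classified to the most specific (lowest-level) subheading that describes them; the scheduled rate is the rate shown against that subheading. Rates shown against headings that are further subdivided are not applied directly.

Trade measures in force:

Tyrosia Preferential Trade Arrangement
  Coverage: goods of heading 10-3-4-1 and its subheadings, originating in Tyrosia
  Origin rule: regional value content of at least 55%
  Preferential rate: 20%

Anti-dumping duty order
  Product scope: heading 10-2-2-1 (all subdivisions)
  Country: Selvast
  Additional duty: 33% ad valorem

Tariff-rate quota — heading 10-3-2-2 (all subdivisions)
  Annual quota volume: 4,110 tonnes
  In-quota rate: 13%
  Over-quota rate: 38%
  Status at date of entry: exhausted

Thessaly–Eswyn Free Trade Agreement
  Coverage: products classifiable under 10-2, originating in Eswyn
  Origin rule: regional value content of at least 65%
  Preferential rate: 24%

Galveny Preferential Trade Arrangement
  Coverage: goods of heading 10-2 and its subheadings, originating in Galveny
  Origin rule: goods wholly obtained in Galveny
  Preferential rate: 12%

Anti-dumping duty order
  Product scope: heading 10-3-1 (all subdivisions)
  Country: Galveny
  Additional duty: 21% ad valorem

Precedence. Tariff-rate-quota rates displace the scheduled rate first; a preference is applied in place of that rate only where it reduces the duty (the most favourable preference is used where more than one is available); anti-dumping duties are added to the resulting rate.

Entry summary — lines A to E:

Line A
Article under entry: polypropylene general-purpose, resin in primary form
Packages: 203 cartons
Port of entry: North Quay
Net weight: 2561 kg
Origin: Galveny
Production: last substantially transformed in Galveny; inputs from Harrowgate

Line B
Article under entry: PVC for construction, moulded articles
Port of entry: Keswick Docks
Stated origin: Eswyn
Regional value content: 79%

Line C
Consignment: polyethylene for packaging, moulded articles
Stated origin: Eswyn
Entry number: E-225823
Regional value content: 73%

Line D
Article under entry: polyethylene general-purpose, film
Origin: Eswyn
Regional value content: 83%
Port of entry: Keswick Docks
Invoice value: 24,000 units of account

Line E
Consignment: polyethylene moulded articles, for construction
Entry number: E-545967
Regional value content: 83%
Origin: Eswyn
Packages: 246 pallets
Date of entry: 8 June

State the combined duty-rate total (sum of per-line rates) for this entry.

Line A: polypropylene → 10-1; resin in primary form → 10-1-3; general-purpose → 10-1-3-3. Scheduled 34%. Galveny agreement on 10-2: 10-1-3-3 not covered. → 34%.
Line B: PVC → 10-2; moulded articles → 10-2-1; for construction → 10-2-1-3. Scheduled 36%. Eswyn agreement on 10-2: RVC ≥ 65% → 24% available; preferential 24%. → 24%.
Line C: polyethylene → 10-3; moulded articles → 10-3-1; for packaging → 10-3-1-1. Scheduled 25%. Eswyn agreement on 10-2: 10-3-1-1 not covered. → 25%.
Line D: polyethylene → 10-3; film → 10-3-3; general-purpose → 10-3-3-2. Scheduled 11%. Eswyn agreement on 10-2: 10-3-3-2 not covered. → 11%.
Line E: polyethylene → 10-3; moulded articles → 10-3-1; for construction → 10-3-1-2. Scheduled 36%. Eswyn agreement on 10-2: 10-3-1-2 not covered. → 36%.
Sum: 34% + 24% + 25% + 11% + 36% = 130%.

130%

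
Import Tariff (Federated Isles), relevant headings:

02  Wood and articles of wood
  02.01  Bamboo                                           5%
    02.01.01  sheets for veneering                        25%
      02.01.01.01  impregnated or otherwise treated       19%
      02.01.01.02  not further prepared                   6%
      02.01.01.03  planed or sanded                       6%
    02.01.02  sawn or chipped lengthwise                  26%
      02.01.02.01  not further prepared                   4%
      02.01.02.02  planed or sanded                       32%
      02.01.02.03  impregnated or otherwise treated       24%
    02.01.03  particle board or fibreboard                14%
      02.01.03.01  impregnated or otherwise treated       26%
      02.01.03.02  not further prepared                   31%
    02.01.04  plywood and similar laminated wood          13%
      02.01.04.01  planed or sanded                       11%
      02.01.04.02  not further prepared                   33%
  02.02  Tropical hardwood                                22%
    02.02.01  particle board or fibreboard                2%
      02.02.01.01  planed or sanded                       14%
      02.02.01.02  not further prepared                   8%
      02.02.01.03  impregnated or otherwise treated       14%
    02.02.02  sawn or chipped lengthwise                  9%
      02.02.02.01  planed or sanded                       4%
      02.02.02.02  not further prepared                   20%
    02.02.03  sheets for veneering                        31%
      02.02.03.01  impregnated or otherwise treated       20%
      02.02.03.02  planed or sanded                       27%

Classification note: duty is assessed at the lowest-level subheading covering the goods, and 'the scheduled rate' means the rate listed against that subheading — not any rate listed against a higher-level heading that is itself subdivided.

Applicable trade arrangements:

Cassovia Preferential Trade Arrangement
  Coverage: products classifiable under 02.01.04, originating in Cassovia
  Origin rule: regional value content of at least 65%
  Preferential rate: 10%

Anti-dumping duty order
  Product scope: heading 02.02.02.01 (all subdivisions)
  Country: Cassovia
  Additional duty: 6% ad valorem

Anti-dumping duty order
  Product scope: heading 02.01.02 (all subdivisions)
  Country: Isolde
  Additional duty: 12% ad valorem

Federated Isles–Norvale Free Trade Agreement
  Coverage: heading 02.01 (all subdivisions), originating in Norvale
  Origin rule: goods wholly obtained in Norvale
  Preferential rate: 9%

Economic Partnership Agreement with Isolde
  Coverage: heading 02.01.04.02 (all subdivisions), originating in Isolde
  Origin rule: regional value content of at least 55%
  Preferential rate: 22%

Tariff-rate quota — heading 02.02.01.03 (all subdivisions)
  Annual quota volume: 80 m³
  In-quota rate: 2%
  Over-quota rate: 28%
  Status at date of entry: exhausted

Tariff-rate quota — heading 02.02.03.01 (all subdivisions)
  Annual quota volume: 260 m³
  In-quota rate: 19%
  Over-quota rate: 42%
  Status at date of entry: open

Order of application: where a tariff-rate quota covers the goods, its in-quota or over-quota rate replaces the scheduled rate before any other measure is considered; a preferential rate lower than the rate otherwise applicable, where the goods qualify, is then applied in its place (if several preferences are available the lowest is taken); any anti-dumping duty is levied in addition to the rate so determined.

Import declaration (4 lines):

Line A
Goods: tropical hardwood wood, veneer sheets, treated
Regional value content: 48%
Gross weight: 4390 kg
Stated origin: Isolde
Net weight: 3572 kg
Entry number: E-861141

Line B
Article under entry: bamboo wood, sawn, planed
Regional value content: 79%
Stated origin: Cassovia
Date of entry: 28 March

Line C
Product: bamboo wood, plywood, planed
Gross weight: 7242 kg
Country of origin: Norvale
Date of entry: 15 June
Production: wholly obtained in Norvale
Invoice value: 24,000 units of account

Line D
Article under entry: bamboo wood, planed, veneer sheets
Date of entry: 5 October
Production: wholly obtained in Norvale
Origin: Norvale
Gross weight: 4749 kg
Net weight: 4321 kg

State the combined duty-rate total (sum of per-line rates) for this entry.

Line A: tropical hardwood → 02.02; veneer sheets → 02.02.03; treated → 02.02.03.01. Scheduled 20%. quota on 02.02.03.01 open → in-quota 19%; Isolde agreement on 02.01.04.02: 02.02.03.01 not covered. → 19%.
Line B: bamboo → 02.01; sawn → 02.01.02; planed → 02.01.02.02. Scheduled 32%. Cassovia agreement on 02.01.04: 02.01.02.02 not covered. → 32%.
Line C: bamboo → 02.01; plywood → 02.01.04; planed → 02.01.04.01. Scheduled 11%. Norvale agreement on 02.01: wholly obtained → 9% available; preferential 9%. → 9%.
Line D: bamboo → 02.01; veneer sheets → 02.01.01; planed → 02.01.01.03. Scheduled 6%. Norvale agreement on 02.01: wholly obtained → 9% available; preference 9% not lower than 6% → no reduction. → 6%.
Sum: 19% + 32% + 9% + 6% = 66%.

66%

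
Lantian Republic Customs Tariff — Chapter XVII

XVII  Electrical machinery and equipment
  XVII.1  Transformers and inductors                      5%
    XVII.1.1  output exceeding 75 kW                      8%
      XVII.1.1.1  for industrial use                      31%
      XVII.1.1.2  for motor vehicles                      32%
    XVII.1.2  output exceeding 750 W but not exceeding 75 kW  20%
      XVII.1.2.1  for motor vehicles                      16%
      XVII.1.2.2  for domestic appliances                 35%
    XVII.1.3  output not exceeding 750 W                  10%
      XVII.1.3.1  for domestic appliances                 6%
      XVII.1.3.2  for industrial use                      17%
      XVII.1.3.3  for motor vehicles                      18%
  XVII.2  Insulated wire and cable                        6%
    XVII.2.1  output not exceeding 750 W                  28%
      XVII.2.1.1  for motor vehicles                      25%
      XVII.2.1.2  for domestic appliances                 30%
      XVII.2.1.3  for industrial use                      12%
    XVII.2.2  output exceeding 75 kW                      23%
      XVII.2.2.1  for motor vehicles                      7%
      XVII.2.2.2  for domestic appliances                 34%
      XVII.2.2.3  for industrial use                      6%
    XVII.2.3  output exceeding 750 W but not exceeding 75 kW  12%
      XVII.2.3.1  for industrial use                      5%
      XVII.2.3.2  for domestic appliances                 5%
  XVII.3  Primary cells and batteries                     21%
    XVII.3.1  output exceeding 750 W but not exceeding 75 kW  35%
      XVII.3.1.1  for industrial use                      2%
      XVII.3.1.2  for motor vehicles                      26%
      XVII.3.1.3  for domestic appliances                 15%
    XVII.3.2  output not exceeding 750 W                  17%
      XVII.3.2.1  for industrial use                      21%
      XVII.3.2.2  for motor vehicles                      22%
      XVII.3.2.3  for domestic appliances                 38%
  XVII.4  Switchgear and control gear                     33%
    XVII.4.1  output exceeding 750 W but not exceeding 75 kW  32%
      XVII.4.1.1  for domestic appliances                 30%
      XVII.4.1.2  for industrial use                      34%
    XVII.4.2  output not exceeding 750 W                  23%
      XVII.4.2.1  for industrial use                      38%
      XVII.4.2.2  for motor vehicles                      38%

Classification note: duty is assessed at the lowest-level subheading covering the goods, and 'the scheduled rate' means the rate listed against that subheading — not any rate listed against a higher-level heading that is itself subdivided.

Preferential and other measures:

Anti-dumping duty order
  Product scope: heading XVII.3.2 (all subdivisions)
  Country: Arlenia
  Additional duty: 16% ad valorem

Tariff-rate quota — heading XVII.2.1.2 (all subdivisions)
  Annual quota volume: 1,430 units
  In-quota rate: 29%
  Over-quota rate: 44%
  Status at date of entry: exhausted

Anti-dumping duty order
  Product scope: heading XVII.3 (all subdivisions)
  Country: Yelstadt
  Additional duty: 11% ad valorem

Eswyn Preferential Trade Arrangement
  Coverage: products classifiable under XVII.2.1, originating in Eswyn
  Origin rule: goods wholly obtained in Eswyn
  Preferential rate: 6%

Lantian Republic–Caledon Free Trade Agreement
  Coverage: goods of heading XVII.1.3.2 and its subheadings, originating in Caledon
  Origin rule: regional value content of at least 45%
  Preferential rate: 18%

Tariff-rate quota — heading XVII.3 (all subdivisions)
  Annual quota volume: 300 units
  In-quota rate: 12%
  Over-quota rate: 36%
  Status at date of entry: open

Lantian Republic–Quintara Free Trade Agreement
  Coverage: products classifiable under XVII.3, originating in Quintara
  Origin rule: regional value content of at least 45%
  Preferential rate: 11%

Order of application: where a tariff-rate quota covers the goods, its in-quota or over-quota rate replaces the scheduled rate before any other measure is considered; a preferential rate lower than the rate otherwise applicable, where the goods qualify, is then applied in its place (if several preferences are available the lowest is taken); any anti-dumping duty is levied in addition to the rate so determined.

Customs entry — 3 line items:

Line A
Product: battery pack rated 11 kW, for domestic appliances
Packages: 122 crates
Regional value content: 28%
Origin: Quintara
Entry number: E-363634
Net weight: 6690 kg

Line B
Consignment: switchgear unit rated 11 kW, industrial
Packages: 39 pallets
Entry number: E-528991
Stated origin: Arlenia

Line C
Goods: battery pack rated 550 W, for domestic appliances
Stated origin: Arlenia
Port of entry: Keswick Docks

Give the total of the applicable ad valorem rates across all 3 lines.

Line A: battery pack → XVII.3; rated 11 kW → XVII.3.1; for domestic appliances → XVII.3.1.3. Scheduled 15%. quota on XVII.3 open → in-quota 12%; Quintara agreement on XVII.3: RVC < 45%. → 12%.
Line B: switchgear unit → XVII.4; rated 11 kW → XVII.4.1; industrial → XVII.4.1.2. Scheduled 34%. No special measure applies. → 34%.
Line C: battery pack → XVII.3; rated 550 W → XVII.3.2; for domestic appliances → XVII.3.2.3. Scheduled 38%. quota on XVII.3 open → in-quota 12%; anti-dumping (Arlenia, XVII.3.2): +16%; total 12% + 16% = 28%. → 28%.
Sum: 12% + 34% + 28% = 74%.

74%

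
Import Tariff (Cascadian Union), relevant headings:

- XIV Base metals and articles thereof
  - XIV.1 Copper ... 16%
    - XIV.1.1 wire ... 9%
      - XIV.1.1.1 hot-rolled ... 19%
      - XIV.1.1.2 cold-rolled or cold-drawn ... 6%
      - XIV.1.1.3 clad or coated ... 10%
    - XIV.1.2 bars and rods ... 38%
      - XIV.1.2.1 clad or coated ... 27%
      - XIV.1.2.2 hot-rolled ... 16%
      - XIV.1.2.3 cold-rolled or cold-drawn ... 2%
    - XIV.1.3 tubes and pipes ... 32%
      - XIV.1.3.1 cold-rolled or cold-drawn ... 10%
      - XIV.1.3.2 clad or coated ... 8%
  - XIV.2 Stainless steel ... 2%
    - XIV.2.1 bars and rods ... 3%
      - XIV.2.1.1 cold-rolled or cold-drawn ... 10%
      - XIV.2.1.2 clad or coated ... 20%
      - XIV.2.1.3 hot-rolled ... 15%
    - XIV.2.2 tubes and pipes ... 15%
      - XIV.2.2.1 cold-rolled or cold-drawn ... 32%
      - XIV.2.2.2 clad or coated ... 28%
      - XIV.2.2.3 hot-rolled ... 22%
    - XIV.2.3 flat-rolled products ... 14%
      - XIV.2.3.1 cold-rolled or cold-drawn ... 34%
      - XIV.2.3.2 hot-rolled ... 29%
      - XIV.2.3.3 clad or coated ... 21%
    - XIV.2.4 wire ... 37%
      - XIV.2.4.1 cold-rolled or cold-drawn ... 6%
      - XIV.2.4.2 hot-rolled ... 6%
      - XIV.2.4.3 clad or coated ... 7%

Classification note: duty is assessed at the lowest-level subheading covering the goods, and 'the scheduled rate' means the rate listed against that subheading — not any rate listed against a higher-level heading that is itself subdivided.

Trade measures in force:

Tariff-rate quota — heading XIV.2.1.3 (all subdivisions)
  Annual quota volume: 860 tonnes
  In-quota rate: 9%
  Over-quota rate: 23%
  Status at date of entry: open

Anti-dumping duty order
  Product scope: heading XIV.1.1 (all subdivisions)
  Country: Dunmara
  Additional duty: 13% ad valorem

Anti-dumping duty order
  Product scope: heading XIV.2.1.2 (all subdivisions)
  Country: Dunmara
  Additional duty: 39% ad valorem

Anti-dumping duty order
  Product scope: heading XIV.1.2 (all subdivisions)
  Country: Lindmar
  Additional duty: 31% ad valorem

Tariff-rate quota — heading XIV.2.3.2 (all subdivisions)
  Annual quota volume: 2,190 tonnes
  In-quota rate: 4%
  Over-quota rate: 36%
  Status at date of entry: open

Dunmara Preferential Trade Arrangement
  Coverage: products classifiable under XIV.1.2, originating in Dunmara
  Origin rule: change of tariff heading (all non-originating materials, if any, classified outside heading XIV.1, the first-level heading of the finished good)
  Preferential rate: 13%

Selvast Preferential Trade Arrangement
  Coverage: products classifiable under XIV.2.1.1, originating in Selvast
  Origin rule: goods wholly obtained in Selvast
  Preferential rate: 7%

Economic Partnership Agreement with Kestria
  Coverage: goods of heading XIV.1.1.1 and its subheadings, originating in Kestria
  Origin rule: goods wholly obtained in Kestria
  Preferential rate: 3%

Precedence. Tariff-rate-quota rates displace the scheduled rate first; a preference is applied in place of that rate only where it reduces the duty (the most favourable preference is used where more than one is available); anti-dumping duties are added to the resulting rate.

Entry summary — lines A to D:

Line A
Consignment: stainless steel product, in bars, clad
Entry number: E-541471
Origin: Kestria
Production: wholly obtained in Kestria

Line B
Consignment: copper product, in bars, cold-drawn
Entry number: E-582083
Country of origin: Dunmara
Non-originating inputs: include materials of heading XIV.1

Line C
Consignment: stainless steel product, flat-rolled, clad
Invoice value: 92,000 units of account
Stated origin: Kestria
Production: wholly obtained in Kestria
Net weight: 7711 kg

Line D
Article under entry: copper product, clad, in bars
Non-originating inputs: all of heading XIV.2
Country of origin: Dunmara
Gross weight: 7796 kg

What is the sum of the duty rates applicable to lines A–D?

Line A: stainless steel → XIV.2; in bars → XIV.2.1; clad → XIV.2.1.2. Scheduled 20%. Kestria agreement on XIV.1.1.1: XIV.2.1.2 not covered. → 20%.
Line B: copper → XIV.1; in bars → XIV.1.2; cold-drawn → XIV.1.2.3. Scheduled 2%. Dunmara agreement on XIV.1.2: CTH not met. → 2%.
Line C: stainless steel → XIV.2; flat-rolled → XIV.2.3; clad → XIV.2.3.3. Scheduled 21%. Kestria agreement on XIV.1.1.1: XIV.2.3.3 not covered. → 21%.
Line D: copper → XIV.1; in bars → XIV.1.2; clad → XIV.1.2.1. Scheduled 27%. Dunmara agreement on XIV.1.2: CTH met → 13% available; preferential 13%. → 13%.
Sum: 20% + 2% + 21% + 13% = 56%.

56%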